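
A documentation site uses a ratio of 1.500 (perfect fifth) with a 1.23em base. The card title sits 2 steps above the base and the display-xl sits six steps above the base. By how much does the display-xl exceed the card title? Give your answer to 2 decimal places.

11.24em

Step 2: 1.23 × 1.500² = 2.7675em
Step 6: 1.23 × 1.500⁶ = 14.0105em
Difference: 14.0105 − 2.7675 = 11.2430em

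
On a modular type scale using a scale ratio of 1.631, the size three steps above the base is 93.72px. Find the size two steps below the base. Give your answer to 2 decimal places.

8.12px

Moving from step +3 to step -2 is 5 steps down, so divide by r⁵.
93.72 ÷ 1.631⁵ = 93.72 ÷ 11.54170 ≈ 8.120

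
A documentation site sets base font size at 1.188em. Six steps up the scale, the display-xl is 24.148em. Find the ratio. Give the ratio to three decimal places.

1.652

The ratio satisfies 1.188 × r⁶ = 24.148, so r = (24.148 / 1.188)^(1/6).
r = 20.3266^(1/6) ≈ 1.6520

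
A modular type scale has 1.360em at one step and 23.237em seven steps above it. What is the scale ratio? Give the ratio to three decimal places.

1.500

The ratio satisfies 1.360 × r⁷ = 23.237, so r = (23.237 / 1.360)^(1/7).
r = 17.0860^(1/7) ≈ 1.5000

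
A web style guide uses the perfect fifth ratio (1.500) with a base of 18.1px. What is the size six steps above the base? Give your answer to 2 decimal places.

206.17px

Every step multiplies by the scale ratio.
18.1 × 1.500⁶ = 18.1 × 11.39062 ≈ 206.17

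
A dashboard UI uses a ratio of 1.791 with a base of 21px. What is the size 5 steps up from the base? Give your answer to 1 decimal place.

387.0px

Each step on a modular scale multiplies by the ratio, so the size n steps from the base is base × ratioⁿ.
21.0 × 1.791⁵ = 21.0 × 18.42799 ≈ 386.99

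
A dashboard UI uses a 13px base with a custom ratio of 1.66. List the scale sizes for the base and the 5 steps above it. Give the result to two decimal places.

Step 0: 13px
Step 1: 13.0 × 1.66 = 21.58
Step 2: 13.0 × 1.66² = 35.82
Step 3: 13.0 × 1.66³ = 59.47
Step 4: 13.0 × 1.66⁴ = 98.71
Step 5: 13.0 × 1.66⁵ = 163.86

13.00px, 21.58px, 35.82px, 59.47px, 98.71px, 163.86px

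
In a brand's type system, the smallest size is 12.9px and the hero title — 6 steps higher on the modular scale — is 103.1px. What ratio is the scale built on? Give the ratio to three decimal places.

1.414

The ratio satisfies 12.9 × r⁶ = 103.1, so r = (103.1 / 12.9)^(1/6).
r = 7.9922^(1/6) ≈ 1.4140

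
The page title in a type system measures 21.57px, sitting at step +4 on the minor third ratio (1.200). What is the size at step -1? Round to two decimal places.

8.67px

Moving from step +4 to step -1 is 5 steps down, so divide by r⁵.
21.57 ÷ 1.200⁵ = 21.57 ÷ 2.48832 ≈ 8.668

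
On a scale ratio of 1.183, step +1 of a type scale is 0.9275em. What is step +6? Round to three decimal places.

0.9275 × 1.183⁵ = 0.9275 × 2.31699 ≈ 2.149

2.149em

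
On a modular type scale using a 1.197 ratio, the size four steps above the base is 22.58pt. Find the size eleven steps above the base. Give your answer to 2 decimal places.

22.58 × 1.197⁷ = 22.58 × 3.52094 ≈ 79.503

79.50pt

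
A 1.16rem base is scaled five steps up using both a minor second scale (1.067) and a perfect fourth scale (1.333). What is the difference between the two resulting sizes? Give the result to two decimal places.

3.28rem

Minor second: 1.16 × 1.067⁵ = 1.6043rem
Perfect fourth: 1.16 × 1.333⁵ = 4.8821rem
Difference: 4.8821 − 1.6043 = 3.2778rem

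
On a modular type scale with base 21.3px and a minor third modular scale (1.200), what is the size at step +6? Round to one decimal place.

21.3 × 1.200⁶ = 21.3 × 2.98598 ≈ 63.60

63.6px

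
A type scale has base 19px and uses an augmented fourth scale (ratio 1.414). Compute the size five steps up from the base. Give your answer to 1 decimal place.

107.4px

19.0 × 1.414⁵ = 19.0 × 5.65258 ≈ 107.40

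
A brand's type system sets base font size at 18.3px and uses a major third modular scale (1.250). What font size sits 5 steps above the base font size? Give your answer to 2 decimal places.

18.3 × 1.250⁵ = 18.3 × 3.05176 ≈ 55.85

55.85px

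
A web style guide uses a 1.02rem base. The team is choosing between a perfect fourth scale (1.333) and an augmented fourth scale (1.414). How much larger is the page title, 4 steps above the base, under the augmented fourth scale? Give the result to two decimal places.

Perfect fourth: 1.02 × 1.333⁴ = 3.2205rem
Augmented fourth: 1.02 × 1.414⁴ = 4.0775rem
Difference: 4.0775 − 3.2205 = 0.8570rem

0.86rem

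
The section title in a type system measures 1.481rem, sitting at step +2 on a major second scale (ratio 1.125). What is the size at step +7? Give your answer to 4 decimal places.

2.6688rem

The gap is 7 − (2) = 5 steps, so the factor is 1.125^5.
1.481 × 1.125⁵ = 1.481 × 1.80203 ≈ 2.6688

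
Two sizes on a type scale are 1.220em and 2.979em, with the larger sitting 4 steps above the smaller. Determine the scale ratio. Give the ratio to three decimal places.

r⁴ = 2.979 / 1.220, so r = (2.979/1.220)^(1/4).
r = 2.4418^(1/4) ≈ 1.2501

1.250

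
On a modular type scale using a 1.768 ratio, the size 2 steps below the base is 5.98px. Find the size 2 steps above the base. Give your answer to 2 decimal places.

The gap is 2 − (-2) = 4 steps, so the factor is 1.768^4.
5.98 × 1.768⁴ = 5.98 × 9.77078 ≈ 58.429

58.43px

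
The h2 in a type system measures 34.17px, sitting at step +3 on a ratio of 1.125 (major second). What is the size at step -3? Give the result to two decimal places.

16.86px

34.17 ÷ 1.125⁶ = 34.17 ÷ 2.02729 ≈ 16.855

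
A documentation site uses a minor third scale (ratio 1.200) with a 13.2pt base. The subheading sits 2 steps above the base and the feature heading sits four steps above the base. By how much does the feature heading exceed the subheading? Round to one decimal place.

Step 2: 13.2 × 1.200² = 19.008pt
Step 4: 13.2 × 1.200⁴ = 27.372pt
Difference: 27.372 − 19.008 = 8.364pt

8.4pt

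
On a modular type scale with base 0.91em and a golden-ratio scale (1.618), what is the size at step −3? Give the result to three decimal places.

0.215em

Each step on a modular scale multiplies by the ratio, so the size n steps from the base is base × ratioⁿ.
0.91 ÷ 1.618³ = 0.91 ÷ 4.23580 ≈ 0.215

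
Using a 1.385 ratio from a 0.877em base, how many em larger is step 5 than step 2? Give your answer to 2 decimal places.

Step 2: 0.877 × 1.385² = 1.6823em
Step 5: 0.877 × 1.385⁵ = 4.4694em
Difference: 4.4694 − 1.6823 = 2.7871em

2.79em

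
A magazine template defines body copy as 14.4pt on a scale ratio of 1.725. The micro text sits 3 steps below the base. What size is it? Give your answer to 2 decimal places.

2.81pt

Each step on a modular scale multiplies by the ratio, so the size n steps from the base is base × ratioⁿ.
14.4 ÷ 1.725³ = 14.4 ÷ 5.13295 ≈ 2.81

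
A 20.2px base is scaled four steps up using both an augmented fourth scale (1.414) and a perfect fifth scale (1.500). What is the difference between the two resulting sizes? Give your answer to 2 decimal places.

Augmented fourth: 20.2 × 1.414⁴ = 80.7512px
Perfect fifth: 20.2 × 1.500⁴ = 102.2625px
Difference: 102.2625 − 80.7512 = 21.5113px

21.51px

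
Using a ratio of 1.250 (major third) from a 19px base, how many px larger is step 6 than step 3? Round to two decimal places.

35.37px

Step 3: 19.0 × 1.250³ = 37.1094px
Step 6: 19.0 × 1.250⁶ = 72.4792px
Difference: 72.4792 − 37.1094 = 35.3698px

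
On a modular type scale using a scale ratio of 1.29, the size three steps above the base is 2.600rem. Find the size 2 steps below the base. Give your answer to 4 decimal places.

0.7278rem

2.600 ÷ 1.29⁵ = 2.600 ÷ 3.57231 ≈ 0.7278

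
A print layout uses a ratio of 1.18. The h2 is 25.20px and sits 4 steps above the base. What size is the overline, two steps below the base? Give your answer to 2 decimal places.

The gap is -2 − (4) = -6 steps, so the factor is 1.18^-6.
25.20 ÷ 1.18⁶ = 25.20 ÷ 2.69955 ≈ 9.335

9.33px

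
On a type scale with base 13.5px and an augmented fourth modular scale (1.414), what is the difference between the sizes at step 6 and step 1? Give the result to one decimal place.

88.8px

Step 1: 13.5 × 1.414 = 19.089px
Step 6: 13.5 × 1.414⁶ = 107.902px
Difference: 107.902 − 19.089 = 88.813px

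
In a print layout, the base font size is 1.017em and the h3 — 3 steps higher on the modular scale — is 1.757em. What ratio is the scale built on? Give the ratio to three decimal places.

1.200

The ratio satisfies 1.017 × r³ = 1.757, so r = (1.757 / 1.017)^(1/3).
r = 1.7276^(1/3) ≈ 1.1999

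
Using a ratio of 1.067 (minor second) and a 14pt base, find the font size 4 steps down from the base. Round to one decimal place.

14.0 ÷ 1.067⁴ = 14.0 ÷ 1.29616 ≈ 10.80

10.8pt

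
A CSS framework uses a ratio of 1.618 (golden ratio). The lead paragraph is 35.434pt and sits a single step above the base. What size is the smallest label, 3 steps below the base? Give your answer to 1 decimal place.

5.2pt

35.434 ÷ 1.618⁴ = 35.434 ÷ 6.85353 ≈ 5.170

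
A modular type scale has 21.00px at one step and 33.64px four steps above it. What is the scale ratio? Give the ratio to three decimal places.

r⁴ = 33.64 / 21.00, so r = (33.64/21.00)^(1/4).
r = 1.6019^(1/4) ≈ 1.1250

1.125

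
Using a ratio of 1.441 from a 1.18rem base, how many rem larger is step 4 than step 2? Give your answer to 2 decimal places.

Step 2: 1.18 × 1.441² = 2.4502rem
Step 4: 1.18 × 1.441⁴ = 5.0879rem
Difference: 5.0879 − 2.4502 = 2.6377rem

2.64rem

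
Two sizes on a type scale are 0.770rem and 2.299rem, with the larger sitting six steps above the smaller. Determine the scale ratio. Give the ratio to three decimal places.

r⁶ = 2.299 / 0.770, so r = (2.299/0.770)^(1/6).
r = 2.9857^(1/6) ≈ 1.2000

1.200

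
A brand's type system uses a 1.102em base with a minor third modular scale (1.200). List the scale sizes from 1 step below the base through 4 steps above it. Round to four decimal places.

Step -1: 1.102 ÷ 1.200 = 0.9183
Step 0: 1.102em
Step 1: 1.102 × 1.200 = 1.3224
Step 2: 1.102 × 1.200² = 1.5869
Step 3: 1.102 × 1.200³ = 1.9043
Step 4: 1.102 × 1.200⁴ = 2.2851

0.9183em, 1.1020em, 1.3224em, 1.5869em, 1.9043em, 2.2851em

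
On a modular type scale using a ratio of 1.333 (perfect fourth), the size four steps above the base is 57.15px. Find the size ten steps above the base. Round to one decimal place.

320.6px

57.15 × 1.333⁶ = 57.15 × 5.61023 ≈ 320.625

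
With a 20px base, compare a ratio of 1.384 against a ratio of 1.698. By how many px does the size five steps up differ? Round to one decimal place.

At 1.384: 20.0 × 1.384⁵ = 101.557px
At 1.698: 20.0 × 1.698⁵ = 282.305px
Difference: 282.305 − 101.557 = 180.748px

180.7px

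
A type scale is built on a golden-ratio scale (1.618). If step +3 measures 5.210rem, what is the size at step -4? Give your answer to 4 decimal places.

The gap is -4 − (3) = -7 steps, so the factor is 1.618^-7.
5.210 ÷ 1.618⁷ = 5.210 ÷ 29.03017 ≈ 0.1795

0.1795rem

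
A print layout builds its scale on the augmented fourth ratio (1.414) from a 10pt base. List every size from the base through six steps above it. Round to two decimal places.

Step 0: 10pt
Step 1: 10.0 × 1.414 = 14.14
Step 2: 10.0 × 1.414² = 19.99
Step 3: 10.0 × 1.414³ = 28.27
Step 4: 10.0 × 1.414⁴ = 39.98
Step 5: 10.0 × 1.414⁵ = 56.53
Step 6: 10.0 × 1.414⁶ = 79.93

10.00pt, 14.14pt, 19.99pt, 28.27pt, 39.98pt, 56.53pt, 79.93pt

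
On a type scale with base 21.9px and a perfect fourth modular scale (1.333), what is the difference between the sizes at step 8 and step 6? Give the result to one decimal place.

Step 6: 21.9 × 1.333⁶ = 122.864px
Step 8: 21.9 × 1.333⁸ = 218.316px
Difference: 218.316 − 122.864 = 95.452px

95.5px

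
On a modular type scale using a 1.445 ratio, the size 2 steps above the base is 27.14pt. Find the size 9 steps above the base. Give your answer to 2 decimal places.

Moving from step +2 to step +9 is 7 steps up, so multiply by r⁷.
27.14 × 1.445⁷ = 27.14 × 13.15452 ≈ 357.014

357.01pt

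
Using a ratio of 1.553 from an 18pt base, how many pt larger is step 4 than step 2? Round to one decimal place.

61.3pt

Step 2: 18.0 × 1.553² = 43.413pt
Step 4: 18.0 × 1.553⁴ = 104.703pt
Difference: 104.703 − 43.413 = 61.290pt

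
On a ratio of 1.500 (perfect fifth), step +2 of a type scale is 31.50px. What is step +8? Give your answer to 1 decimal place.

358.8px

The gap is 8 − (2) = 6 steps, so the factor is 1.500^6.
31.50 × 1.500⁶ = 31.50 × 11.39062 ≈ 358.805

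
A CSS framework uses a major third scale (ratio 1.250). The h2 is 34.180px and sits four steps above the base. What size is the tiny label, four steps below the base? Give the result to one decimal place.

34.180 ÷ 1.250⁸ = 34.180 ÷ 5.96046 ≈ 5.734

5.7px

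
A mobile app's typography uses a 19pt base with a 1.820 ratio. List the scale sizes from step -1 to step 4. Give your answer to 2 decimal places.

10.44pt, 19.00pt, 34.58pt, 62.94pt, 114.54pt, 208.47pt

Step -1: 19.0 ÷ 1.820 = 10.44
Step 0: 19pt
Step 1: 19.0 × 1.820 = 34.58
Step 2: 19.0 × 1.820² = 62.94
Step 3: 19.0 × 1.820³ = 114.54
Step 4: 19.0 × 1.820⁴ = 208.47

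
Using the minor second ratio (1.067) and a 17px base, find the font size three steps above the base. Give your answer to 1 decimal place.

A modular type scale is a geometric sequence: sizeₙ = base × rⁿ.
17.0 × 1.067³ = 17.0 × 1.21477 ≈ 20.65

20.7px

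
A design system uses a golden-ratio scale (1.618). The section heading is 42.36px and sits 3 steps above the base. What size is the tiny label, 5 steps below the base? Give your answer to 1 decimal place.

0.9px

42.36 ÷ 1.618⁸ = 42.36 ÷ 46.97082 ≈ 0.902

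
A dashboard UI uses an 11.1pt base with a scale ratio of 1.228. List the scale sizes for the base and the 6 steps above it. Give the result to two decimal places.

Step 0: 11.1pt
Step 1: 11.1 × 1.228 = 13.63
Step 2: 11.1 × 1.228² = 16.74
Step 3: 11.1 × 1.228³ = 20.56
Step 4: 11.1 × 1.228⁴ = 25.24
Step 5: 11.1 × 1.228⁵ = 31.00
Step 6: 11.1 × 1.228⁶ = 38.06

11.10pt, 13.63pt, 16.74pt, 20.56pt, 25.24pt, 31.00pt, 38.06pt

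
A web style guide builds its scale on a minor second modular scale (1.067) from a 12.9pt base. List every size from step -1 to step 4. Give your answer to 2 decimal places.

Step -1: 12.9 ÷ 1.067 = 12.09
Step 0: 12.9pt
Step 1: 12.9 × 1.067 = 13.76
Step 2: 12.9 × 1.067² = 14.69
Step 3: 12.9 × 1.067³ = 15.67
Step 4: 12.9 × 1.067⁴ = 16.72

12.09pt, 12.90pt, 13.76pt, 14.69pt, 15.67pt, 16.72pt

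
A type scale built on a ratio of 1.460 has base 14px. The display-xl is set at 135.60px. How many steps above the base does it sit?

1.460ⁿ = 135.60 / 14 = 9.6857
n = ln(9.6857) / ln(1.460) = 2.2707 / 0.3784 ≈ 6.00

6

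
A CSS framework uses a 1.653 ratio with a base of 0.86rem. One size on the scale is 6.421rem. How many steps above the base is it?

1.653ⁿ = 6.421 / 0.86 = 7.4663
n = ln(7.4663) / ln(1.653) = 2.0104 / 0.5026 ≈ 4.00

4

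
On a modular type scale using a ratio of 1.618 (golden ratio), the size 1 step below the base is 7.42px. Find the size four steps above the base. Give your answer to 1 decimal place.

82.3px

Moving from step -1 to step +4 is 5 steps up, so multiply by r⁵.
7.42 × 1.618⁵ = 7.42 × 11.08901 ≈ 82.280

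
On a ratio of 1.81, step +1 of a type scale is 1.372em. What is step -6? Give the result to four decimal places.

0.0216em

1.372 ÷ 1.81⁷ = 1.372 ÷ 63.64291 ≈ 0.0216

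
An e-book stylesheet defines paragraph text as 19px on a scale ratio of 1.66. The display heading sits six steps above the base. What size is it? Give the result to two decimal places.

A modular type scale is a geometric sequence: sizeₙ = base × rⁿ.
19.0 × 1.66⁶ = 19.0 × 20.92418 ≈ 397.56

397.56px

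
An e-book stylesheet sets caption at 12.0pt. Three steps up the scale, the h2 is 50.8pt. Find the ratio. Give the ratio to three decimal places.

1.618

r³ = 50.8 / 12.0, so r = (50.8/12.0)^(1/3).
r = 4.2333^(1/3) ≈ 1.6177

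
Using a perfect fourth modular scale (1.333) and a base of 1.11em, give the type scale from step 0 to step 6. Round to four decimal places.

1.1100em, 1.4796em, 1.9723em, 2.6291em, 3.5046em, 4.6717em, 6.2274em

Step 0: 1.11em
Step 1: 1.11 × 1.333 = 1.4796
Step 2: 1.11 × 1.333² = 1.9723
Step 3: 1.11 × 1.333³ = 2.6291
Step 4: 1.11 × 1.333⁴ = 3.5046
Step 5: 1.11 × 1.333⁵ = 4.6717
Step 6: 1.11 × 1.333⁶ = 6.2274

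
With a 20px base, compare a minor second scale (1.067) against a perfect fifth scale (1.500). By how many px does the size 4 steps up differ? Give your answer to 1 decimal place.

75.3px

Minor second: 20.0 × 1.067⁴ = 25.923px
Perfect fifth: 20.0 × 1.500⁴ = 101.250px
Difference: 101.250 − 25.923 = 75.327px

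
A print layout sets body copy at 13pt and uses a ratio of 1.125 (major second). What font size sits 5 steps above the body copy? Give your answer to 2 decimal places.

23.43pt

13.0 × 1.125⁵ = 13.0 × 1.80203 ≈ 23.43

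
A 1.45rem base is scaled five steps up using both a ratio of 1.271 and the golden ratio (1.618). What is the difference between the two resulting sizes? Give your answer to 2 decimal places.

At 1.271: 1.45 × 1.271⁵ = 4.8095rem
Golden ratio: 1.45 × 1.618⁵ = 16.0791rem
Difference: 16.0791 − 4.8095 = 11.2696rem

11.27rem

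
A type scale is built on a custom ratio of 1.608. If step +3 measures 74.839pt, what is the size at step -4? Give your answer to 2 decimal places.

The gap is -4 − (3) = -7 steps, so the factor is 1.608^-7.
74.839 ÷ 1.608⁷ = 74.839 ÷ 27.79728 ≈ 2.692

2.69pt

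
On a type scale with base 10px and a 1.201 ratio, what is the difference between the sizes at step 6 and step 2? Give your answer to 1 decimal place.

15.6px

Step 2: 10.0 × 1.201² = 14.424px
Step 6: 10.0 × 1.201⁶ = 30.009px
Difference: 30.009 − 14.424 = 15.585px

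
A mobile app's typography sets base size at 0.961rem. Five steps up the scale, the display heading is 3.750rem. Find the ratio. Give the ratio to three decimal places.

1.313

r⁵ = 3.750 / 0.961, so r = (3.750/0.961)^(1/5).
r = 3.9022^(1/5) ≈ 1.3130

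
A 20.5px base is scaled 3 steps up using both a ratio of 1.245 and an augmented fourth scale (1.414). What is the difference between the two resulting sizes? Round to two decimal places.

At 1.245: 20.5 × 1.245³ = 39.5605px
Augmented fourth: 20.5 × 1.414³ = 57.9565px
Difference: 57.9565 − 39.5605 = 18.3960px

18.40px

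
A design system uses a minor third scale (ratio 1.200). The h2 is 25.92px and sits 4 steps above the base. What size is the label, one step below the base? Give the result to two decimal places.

10.42px

25.92 ÷ 1.200⁵ = 25.92 ÷ 2.48832 ≈ 10.417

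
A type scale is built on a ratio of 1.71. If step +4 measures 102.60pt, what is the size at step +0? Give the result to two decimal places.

12.00pt

Moving from step +4 to step +0 is 4 steps down, so divide by r⁴.
102.60 ÷ 1.71⁴ = 102.60 ÷ 8.55036 ≈ 11.999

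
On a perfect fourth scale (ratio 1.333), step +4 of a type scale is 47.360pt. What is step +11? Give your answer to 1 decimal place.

47.360 × 1.333⁷ = 47.360 × 7.47844 ≈ 354.179

354.2pt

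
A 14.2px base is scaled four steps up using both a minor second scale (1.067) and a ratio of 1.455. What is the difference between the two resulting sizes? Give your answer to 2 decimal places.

Minor second: 14.2 × 1.067⁴ = 18.4054px
At 1.455: 14.2 × 1.455⁴ = 63.6415px
Difference: 63.6415 − 18.4054 = 45.2361px

45.24px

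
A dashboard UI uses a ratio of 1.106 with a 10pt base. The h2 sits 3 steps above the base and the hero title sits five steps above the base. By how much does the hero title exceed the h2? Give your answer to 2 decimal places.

Step 3: 10.0 × 1.106³ = 13.5290pt
Step 5: 10.0 × 1.106⁵ = 16.5491pt
Difference: 16.5491 − 13.5290 = 3.0201pt

3.02pt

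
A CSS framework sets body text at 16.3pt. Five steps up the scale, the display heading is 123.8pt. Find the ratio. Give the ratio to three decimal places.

1.500

r⁵ = 123.8 / 16.3, so r = (123.8/16.3)^(1/5).
r = 7.5951^(1/5) ≈ 1.5001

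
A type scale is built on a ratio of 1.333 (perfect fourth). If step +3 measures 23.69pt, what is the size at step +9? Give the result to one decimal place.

132.9pt

Moving from step +3 to step +9 is 6 steps up, so multiply by r⁶.
23.69 × 1.333⁶ = 23.69 × 5.61023 ≈ 132.906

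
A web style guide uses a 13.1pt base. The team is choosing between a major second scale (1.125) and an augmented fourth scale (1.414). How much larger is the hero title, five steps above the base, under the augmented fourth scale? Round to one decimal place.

Major second: 13.1 × 1.125⁵ = 23.607pt
Augmented fourth: 13.1 × 1.414⁵ = 74.049pt
Difference: 74.049 − 23.607 = 50.442pt

50.4pt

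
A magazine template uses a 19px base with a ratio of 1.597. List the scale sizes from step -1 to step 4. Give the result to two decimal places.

Step -1: 19.0 ÷ 1.597 = 11.90
Step 0: 19px
Step 1: 19.0 × 1.597 = 30.34
Step 2: 19.0 × 1.597² = 48.46
Step 3: 19.0 × 1.597³ = 77.39
Step 4: 19.0 × 1.597⁴ = 123.59

11.90px, 19.00px, 30.34px, 48.46px, 77.39px, 123.59px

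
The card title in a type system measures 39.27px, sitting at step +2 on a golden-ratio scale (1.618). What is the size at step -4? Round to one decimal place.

2.2px

39.27 ÷ 1.618⁶ = 39.27 ÷ 17.94201 ≈ 2.189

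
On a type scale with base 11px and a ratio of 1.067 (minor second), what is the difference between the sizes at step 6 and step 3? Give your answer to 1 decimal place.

2.9px

Step 3: 11.0 × 1.067³ = 13.362px
Step 6: 11.0 × 1.067⁶ = 16.232px
Difference: 16.232 − 13.362 = 2.870px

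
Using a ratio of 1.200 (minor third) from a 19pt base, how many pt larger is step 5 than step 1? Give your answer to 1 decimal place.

Step 1: 19.0 × 1.200 = 22.800pt
Step 5: 19.0 × 1.200⁵ = 47.278pt
Difference: 47.278 − 22.800 = 24.478pt

24.5pt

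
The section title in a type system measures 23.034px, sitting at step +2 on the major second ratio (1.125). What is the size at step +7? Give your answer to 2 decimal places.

The gap is 7 − (2) = 5 steps, so the factor is 1.125^5.
23.034 × 1.125⁵ = 23.034 × 1.80203 ≈ 41.508

41.51px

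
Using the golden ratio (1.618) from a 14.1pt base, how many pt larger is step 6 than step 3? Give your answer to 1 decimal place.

Step 3: 14.1 × 1.618³ = 59.725pt
Step 6: 14.1 × 1.618⁶ = 252.982pt
Difference: 252.982 − 59.725 = 193.257pt

193.3pt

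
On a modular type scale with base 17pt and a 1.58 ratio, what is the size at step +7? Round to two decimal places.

17.0 × 1.58⁷ = 17.0 × 24.58100 ≈ 417.88

417.88pt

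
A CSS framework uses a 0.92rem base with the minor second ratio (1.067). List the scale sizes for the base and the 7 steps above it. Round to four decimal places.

Step 0: 0.92rem
Step 1: 0.92 × 1.067 = 0.9816
Step 2: 0.92 × 1.067² = 1.0474
Step 3: 0.92 × 1.067³ = 1.1176
Step 4: 0.92 × 1.067⁴ = 1.1925
Step 5: 0.92 × 1.067⁵ = 1.2724
Step 6: 0.92 × 1.067⁶ = 1.3576
Step 7: 0.92 × 1.067⁷ = 1.4486

0.9200rem, 0.9816rem, 1.0474rem, 1.1176rem, 1.1925rem, 1.2724rem, 1.3576rem, 1.4486rem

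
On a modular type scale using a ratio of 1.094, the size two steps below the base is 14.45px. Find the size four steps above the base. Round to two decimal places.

24.77px

14.45 × 1.094⁶ = 14.45 × 1.71437 ≈ 24.773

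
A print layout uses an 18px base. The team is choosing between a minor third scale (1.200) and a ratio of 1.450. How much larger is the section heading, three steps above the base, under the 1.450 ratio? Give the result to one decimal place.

23.8px

Minor third: 18.0 × 1.200³ = 31.104px
At 1.450: 18.0 × 1.450³ = 54.875px
Difference: 54.875 − 31.104 = 23.771px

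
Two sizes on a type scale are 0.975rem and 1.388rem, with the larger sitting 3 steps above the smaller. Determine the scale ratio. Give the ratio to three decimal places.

1.125

The ratio satisfies 0.975 × r³ = 1.388, so r = (1.388 / 0.975)^(1/3).
r = 1.4236^(1/3) ≈ 1.1249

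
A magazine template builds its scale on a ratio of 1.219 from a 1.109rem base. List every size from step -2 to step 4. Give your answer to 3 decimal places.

0.746rem, 0.910rem, 1.109rem, 1.352rem, 1.648rem, 2.009rem, 2.449rem

Step -2: 1.109 ÷ 1.219² = 0.746
Step -1: 1.109 ÷ 1.219 = 0.910
Step 0: 1.109rem
Step 1: 1.109 × 1.219 = 1.352
Step 2: 1.109 × 1.219² = 1.648
Step 3: 1.109 × 1.219³ = 2.009
Step 4: 1.109 × 1.219⁴ = 2.449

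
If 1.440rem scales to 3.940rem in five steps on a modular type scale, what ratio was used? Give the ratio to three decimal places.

r⁵ = 3.940 / 1.440, so r = (3.940/1.440)^(1/5).
r = 2.7361^(1/5) ≈ 1.2230

1.223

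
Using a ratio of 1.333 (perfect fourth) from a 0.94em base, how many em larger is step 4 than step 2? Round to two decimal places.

Step 2: 0.94 × 1.333² = 1.6703em
Step 4: 0.94 × 1.333⁴ = 2.9679em
Difference: 2.9679 − 1.6703 = 1.2976em

1.30em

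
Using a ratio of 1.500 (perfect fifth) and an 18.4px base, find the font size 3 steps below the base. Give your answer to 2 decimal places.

18.4 ÷ 1.500³ = 18.4 ÷ 3.37500 ≈ 5.45

5.45px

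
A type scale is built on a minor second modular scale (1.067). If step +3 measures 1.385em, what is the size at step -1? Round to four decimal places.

1.0685em

Moving from step +3 to step -1 is 4 steps down, so divide by r⁴.
1.385 ÷ 1.067⁴ = 1.385 ÷ 1.29616 ≈ 1.0685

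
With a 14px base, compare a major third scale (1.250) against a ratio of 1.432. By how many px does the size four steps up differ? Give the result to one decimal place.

Major third: 14.0 × 1.250⁴ = 34.180px
At 1.432: 14.0 × 1.432⁴ = 58.871px
Difference: 58.871 − 34.180 = 24.691px

24.7px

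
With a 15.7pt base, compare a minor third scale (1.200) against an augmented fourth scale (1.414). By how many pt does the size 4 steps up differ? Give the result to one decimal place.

30.2pt

Minor third: 15.7 × 1.200⁴ = 32.556pt
Augmented fourth: 15.7 × 1.414⁴ = 62.762pt
Difference: 62.762 − 32.556 = 30.206pt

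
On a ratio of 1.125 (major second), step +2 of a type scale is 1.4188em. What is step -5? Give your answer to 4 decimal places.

0.6221em

Moving from step +2 to step -5 is 7 steps down, so divide by r⁷.
1.4188 ÷ 1.125⁷ = 1.4188 ÷ 2.28070 ≈ 0.6221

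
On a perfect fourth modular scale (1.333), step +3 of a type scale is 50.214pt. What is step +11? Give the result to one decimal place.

Moving from step +3 to step +11 is 8 steps up, so multiply by r⁸.
50.214 × 1.333⁸ = 50.214 × 9.96876 ≈ 500.571

500.6pt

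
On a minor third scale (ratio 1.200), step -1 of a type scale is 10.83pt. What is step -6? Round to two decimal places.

4.35pt

Moving from step -1 to step -6 is 5 steps down, so divide by r⁵.
10.83 ÷ 1.200⁵ = 10.83 ÷ 2.48832 ≈ 4.352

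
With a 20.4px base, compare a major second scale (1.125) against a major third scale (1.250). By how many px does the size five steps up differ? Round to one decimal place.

25.5px

Major second: 20.4 × 1.125⁵ = 36.761px
Major third: 20.4 × 1.250⁵ = 62.256px
Difference: 62.256 − 36.761 = 25.495px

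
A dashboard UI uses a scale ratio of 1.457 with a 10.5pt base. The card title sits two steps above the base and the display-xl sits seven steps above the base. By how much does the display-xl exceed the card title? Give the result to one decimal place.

124.1pt

Step 2: 10.5 × 1.457² = 22.290pt
Step 7: 10.5 × 1.457⁷ = 146.355pt
Difference: 146.355 − 22.290 = 124.065pt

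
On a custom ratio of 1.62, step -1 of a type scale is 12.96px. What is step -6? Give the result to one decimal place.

12.96 ÷ 1.62⁵ = 12.96 ÷ 11.15771 ≈ 1.162

1.2px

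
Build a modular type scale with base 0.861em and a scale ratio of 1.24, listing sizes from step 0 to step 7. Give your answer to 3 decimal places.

Step 0: 0.861em
Step 1: 0.861 × 1.24 = 1.068
Step 2: 0.861 × 1.24² = 1.324
Step 3: 0.861 × 1.24³ = 1.642
Step 4: 0.861 × 1.24⁴ = 2.036
Step 5: 0.861 × 1.24⁵ = 2.524
Step 6: 0.861 × 1.24⁶ = 3.130
Step 7: 0.861 × 1.24⁷ = 3.881

0.861em, 1.068em, 1.324em, 1.642em, 2.036em, 2.524em, 3.130em, 3.881em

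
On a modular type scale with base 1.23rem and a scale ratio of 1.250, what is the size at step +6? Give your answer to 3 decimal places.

4.692rem

1.23 × 1.250⁶ = 1.23 × 3.81470 ≈ 4.692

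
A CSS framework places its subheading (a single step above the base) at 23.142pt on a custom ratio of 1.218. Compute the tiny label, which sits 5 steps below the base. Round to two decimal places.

The gap is -5 − (1) = -6 steps, so the factor is 1.218^-6.
23.142 ÷ 1.218⁶ = 23.142 ÷ 3.26500 ≈ 7.088

7.09pt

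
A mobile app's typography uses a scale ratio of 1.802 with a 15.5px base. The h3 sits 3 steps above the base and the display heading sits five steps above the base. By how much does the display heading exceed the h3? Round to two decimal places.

203.82px

Step 3: 15.5 × 1.802³ = 90.6977px
Step 5: 15.5 × 1.802⁵ = 294.5138px
Difference: 294.5138 − 90.6977 = 203.8161px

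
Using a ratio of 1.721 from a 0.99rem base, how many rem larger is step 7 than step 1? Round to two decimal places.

42.57rem

Step 1: 0.99 × 1.721 = 1.7038rem
Step 7: 0.99 × 1.721⁷ = 44.2692rem
Difference: 44.2692 − 1.7038 = 42.5654rem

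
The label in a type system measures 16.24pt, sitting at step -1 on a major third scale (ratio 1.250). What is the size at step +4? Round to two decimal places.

Moving from step -1 to step +4 is 5 steps up, so multiply by r⁵.
16.24 × 1.250⁵ = 16.24 × 3.05176 ≈ 49.561

49.56pt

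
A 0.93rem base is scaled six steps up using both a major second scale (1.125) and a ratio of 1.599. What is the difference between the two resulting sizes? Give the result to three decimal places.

13.659rem

Major second: 0.93 × 1.125⁶ = 1.88538rem
At 1.599: 0.93 × 1.599⁶ = 15.54439rem
Difference: 15.54439 − 1.88538 = 13.65901rem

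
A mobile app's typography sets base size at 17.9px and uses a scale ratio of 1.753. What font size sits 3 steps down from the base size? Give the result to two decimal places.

3.32px

17.9 ÷ 1.753³ = 17.9 ÷ 5.38698 ≈ 3.32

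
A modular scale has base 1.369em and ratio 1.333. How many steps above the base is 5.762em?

5

1.333ⁿ = 5.762 / 1.369 = 4.2089
n = ln(4.2089) / ln(1.333) = 1.4372 / 0.2874 ≈ 5.00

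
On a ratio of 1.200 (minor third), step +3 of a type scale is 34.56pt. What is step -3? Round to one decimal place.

11.6pt

34.56 ÷ 1.200⁶ = 34.56 ÷ 2.98598 ≈ 11.574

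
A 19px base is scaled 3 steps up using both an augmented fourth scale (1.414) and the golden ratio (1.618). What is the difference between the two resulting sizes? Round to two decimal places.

Augmented fourth: 19.0 × 1.414³ = 53.7158px
Golden ratio: 19.0 × 1.618³ = 80.4802px
Difference: 80.4802 − 53.7158 = 26.7644px

26.76px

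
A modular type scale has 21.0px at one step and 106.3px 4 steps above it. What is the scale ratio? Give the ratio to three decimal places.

The ratio satisfies 21.0 × r⁴ = 106.3, so r = (106.3 / 21.0)^(1/4).
r = 5.0619^(1/4) ≈ 1.5000

1.500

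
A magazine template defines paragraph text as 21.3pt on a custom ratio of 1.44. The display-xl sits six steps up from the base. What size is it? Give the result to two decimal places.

21.3 × 1.44⁶ = 21.3 × 8.91610 ≈ 189.91

189.91pt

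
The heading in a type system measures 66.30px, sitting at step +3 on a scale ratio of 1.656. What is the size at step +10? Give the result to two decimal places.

2264.31px

66.30 × 1.656⁷ = 66.30 × 34.15249 ≈ 2264.310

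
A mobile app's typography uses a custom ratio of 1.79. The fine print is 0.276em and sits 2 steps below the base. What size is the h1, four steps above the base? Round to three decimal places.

Moving from step -2 to step +4 is 6 steps up, so multiply by r⁶.
0.276 × 1.79⁶ = 0.276 × 32.89411 ≈ 9.079

9.079em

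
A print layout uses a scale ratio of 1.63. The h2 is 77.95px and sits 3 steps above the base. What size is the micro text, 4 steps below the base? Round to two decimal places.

2.55px

The gap is -4 − (3) = -7 steps, so the factor is 1.63^-7.
77.95 ÷ 1.63⁷ = 77.95 ÷ 30.57125 ≈ 2.550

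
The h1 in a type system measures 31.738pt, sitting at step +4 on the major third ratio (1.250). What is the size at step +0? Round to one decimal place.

13.0pt

The gap is 0 − (4) = -4 steps, so the factor is 1.250^-4.
31.738 ÷ 1.250⁴ = 31.738 ÷ 2.44141 ≈ 13.000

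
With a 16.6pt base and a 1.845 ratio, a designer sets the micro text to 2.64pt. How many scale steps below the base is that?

3

1.845ⁿ = 16.6 / 2.64 = 6.2879
n = ln(6.2879) / ln(1.845) = 1.8386 / 0.6125 ≈ 3.00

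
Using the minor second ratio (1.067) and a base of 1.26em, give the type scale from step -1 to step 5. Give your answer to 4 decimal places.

Step -1: 1.26 ÷ 1.067 = 1.1809
Step 0: 1.26em
Step 1: 1.26 × 1.067 = 1.3444
Step 2: 1.26 × 1.067² = 1.4345
Step 3: 1.26 × 1.067³ = 1.5306
Step 4: 1.26 × 1.067⁴ = 1.6332
Step 5: 1.26 × 1.067⁵ = 1.7426

1.1809em, 1.2600em, 1.3444em, 1.4345em, 1.5306em, 1.6332em, 1.7426em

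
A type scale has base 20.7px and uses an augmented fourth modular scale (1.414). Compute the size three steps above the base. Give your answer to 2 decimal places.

58.52px

20.7 × 1.414³ = 20.7 × 2.82715 ≈ 58.52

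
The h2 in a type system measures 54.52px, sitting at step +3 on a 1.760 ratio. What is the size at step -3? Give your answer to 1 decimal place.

The gap is -3 − (3) = -6 steps, so the factor is 1.760^-6.
54.52 ÷ 1.760⁶ = 54.52 ÷ 29.72186 ≈ 1.834

1.8px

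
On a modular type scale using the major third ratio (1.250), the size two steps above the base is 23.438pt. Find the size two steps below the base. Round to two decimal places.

23.438 ÷ 1.250⁴ = 23.438 ÷ 2.44141 ≈ 9.600

9.60pt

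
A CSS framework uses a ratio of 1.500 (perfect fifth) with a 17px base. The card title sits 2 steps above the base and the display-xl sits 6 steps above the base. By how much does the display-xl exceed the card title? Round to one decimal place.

155.4px

Step 2: 17.0 × 1.500² = 38.250px
Step 6: 17.0 × 1.500⁶ = 193.641px
Difference: 193.641 − 38.250 = 155.391px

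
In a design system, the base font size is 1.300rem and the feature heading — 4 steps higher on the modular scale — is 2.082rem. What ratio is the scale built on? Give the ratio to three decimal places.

The ratio satisfies 1.300 × r⁴ = 2.082, so r = (2.082 / 1.300)^(1/4).
r = 1.6015^(1/4) ≈ 1.1250

1.125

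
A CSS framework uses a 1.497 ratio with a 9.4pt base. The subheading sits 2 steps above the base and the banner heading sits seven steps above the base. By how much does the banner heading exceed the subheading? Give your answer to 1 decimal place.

Step 2: 9.4 × 1.497² = 21.065pt
Step 7: 9.4 × 1.497⁷ = 158.373pt
Difference: 158.373 − 21.065 = 137.308pt

137.3pt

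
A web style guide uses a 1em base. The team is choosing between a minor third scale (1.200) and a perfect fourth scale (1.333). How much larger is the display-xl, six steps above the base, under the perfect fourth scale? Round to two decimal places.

Minor third: 1.0 × 1.200⁶ = 2.9860em
Perfect fourth: 1.0 × 1.333⁶ = 5.6102em
Difference: 5.6102 − 2.9860 = 2.6242em

2.62em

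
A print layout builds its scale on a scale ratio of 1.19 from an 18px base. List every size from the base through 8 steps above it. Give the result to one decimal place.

Step 0: 18px
Step 1: 18.0 × 1.19 = 21.4
Step 2: 18.0 × 1.19² = 25.5
Step 3: 18.0 × 1.19³ = 30.3
Step 4: 18.0 × 1.19⁴ = 36.1
Step 5: 18.0 × 1.19⁵ = 43.0
Step 6: 18.0 × 1.19⁶ = 51.1
Step 7: 18.0 × 1.19⁷ = 60.8
Step 8: 18.0 × 1.19⁸ = 72.4

18.0px, 21.4px, 25.5px, 30.3px, 36.1px, 43.0px, 51.1px, 60.8px, 72.4px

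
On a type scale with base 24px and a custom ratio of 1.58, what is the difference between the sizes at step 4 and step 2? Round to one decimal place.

89.7px

Step 2: 24.0 × 1.58² = 59.914px
Step 4: 24.0 × 1.58⁴ = 149.568px
Difference: 149.568 − 59.914 = 89.654px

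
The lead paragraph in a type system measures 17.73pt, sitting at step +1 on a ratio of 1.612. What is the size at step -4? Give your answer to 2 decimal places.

17.73 ÷ 1.612⁵ = 17.73 ÷ 10.88492 ≈ 1.629

1.63pt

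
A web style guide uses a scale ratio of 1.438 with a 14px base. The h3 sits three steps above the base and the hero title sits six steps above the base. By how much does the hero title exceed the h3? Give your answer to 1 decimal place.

Step 3: 14.0 × 1.438³ = 41.630px
Step 6: 14.0 × 1.438⁶ = 123.789px
Difference: 123.789 − 41.630 = 82.159px

82.2px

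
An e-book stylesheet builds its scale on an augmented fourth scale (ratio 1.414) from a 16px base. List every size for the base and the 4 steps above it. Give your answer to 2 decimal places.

Step 0: 16px
Step 1: 16.0 × 1.414 = 22.62
Step 2: 16.0 × 1.414² = 31.99
Step 3: 16.0 × 1.414³ = 45.23
Step 4: 16.0 × 1.414⁴ = 63.96

16.00px, 22.62px, 31.99px, 45.23px, 63.96px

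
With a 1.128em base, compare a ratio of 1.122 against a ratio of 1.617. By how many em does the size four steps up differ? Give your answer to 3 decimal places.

At 1.122: 1.128 × 1.122⁴ = 1.78764em
At 1.617: 1.128 × 1.617⁴ = 7.71168em
Difference: 7.71168 − 1.78764 = 5.92404em

5.924em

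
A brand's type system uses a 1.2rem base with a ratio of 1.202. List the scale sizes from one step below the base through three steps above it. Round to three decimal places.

Step -1: 1.2 ÷ 1.202 = 0.998
Step 0: 1.2rem
Step 1: 1.2 × 1.202 = 1.442
Step 2: 1.2 × 1.202² = 1.734
Step 3: 1.2 × 1.202³ = 2.084

0.998rem, 1.200rem, 1.442rem, 1.734rem, 2.084rem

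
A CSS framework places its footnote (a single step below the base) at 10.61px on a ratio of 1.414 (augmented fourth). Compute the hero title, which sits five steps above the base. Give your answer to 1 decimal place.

84.8px

The gap is 5 − (-1) = 6 steps, so the factor is 1.414^6.
10.61 × 1.414⁶ = 10.61 × 7.99275 ≈ 84.803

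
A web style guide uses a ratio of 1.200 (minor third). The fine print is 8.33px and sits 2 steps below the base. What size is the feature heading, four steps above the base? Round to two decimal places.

24.87px

Moving from step -2 to step +4 is 6 steps up, so multiply by r⁶.
8.33 × 1.200⁶ = 8.33 × 2.98598 ≈ 24.873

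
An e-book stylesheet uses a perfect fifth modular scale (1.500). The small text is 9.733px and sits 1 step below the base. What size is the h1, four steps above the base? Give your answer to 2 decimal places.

9.733 × 1.500⁵ = 9.733 × 7.59375 ≈ 73.910

73.91px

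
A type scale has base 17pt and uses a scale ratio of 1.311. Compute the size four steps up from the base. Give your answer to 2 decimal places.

17.0 × 1.311⁴ = 17.0 × 2.95400 ≈ 50.22

50.22pt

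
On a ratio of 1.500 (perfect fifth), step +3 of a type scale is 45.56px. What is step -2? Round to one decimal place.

Moving from step +3 to step -2 is 5 steps down, so divide by r⁵.
45.56 ÷ 1.500⁵ = 45.56 ÷ 7.59375 ≈ 6.000

6.0px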